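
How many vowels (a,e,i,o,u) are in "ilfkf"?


Input: ilfkf
Checking each character:
  'i' at position 0: vowel (running total: 1)
  'l' at position 1: consonant
  'f' at position 2: consonant
  'k' at position 3: consonant
  'f' at position 4: consonant
Total vowels: 1

1


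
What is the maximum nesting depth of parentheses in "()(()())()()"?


Input: "()(()())()()"
Tracking depth:
  Position 0 '(': depth becomes 1
  Position 1 ')': depth becomes 0
  Position 2 '(': depth becomes 1
  Position 3 '(': depth becomes 2
  Position 4 ')': depth becomes 1
  Position 5 '(': depth becomes 2
  Position 6 ')': depth becomes 1
  Position 7 ')': depth becomes 0
  Position 8 '(': depth becomes 1
  Position 9 ')': depth becomes 0
  Position 10 '(': depth becomes 1
  Position 11 ')': depth becomes 0
Maximum depth reached: 2

2


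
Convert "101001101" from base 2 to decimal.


Input: "101001101" in base 2
Positional expansion:
  Digit '1' (value 1) x 2^8 = 256
  Digit '0' (value 0) x 2^7 = 0
  Digit '1' (value 1) x 2^6 = 64
  Digit '0' (value 0) x 2^5 = 0
  Digit '0' (value 0) x 2^4 = 0
  Digit '1' (value 1) x 2^3 = 8
  Digit '1' (value 1) x 2^2 = 4
  Digit '0' (value 0) x 2^1 = 0
  Digit '1' (value 1) x 2^0 = 1
Sum = 333

333


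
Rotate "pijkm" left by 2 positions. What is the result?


Input: "pijkm", rotate left by 2
First 2 characters: "pi"
Remaining characters: "jkm"
Concatenate remaining + first: "jkm" + "pi" = "jkmpi"

jkmpi


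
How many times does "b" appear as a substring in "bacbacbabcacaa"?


Searching for "b" in "bacbacbabcacaa"
Scanning each position:
  Position 0: "b" => MATCH
  Position 1: "a" => no
  Position 2: "c" => no
  Position 3: "b" => MATCH
  Position 4: "a" => no
  Position 5: "c" => no
  Position 6: "b" => MATCH
  Position 7: "a" => no
  Position 8: "b" => MATCH
  Position 9: "c" => no
  Position 10: "a" => no
  Position 11: "c" => no
  Position 12: "a" => no
  Position 13: "a" => no
Total occurrences: 4

4


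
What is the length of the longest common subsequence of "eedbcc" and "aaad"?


LCS of "eedbcc" and "aaad"
DP table:
           a    a    a    d
      0    0    0    0    0
  e   0    0    0    0    0
  e   0    0    0    0    0
  d   0    0    0    0    1
  b   0    0    0    0    1
  c   0    0    0    0    1
  c   0    0    0    0    1
LCS length = dp[6][4] = 1

1


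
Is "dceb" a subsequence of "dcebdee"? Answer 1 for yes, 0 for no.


Check if "dceb" is a subsequence of "dcebdee"
Greedy scan:
  Position 0 ('d'): matches sub[0] = 'd'
  Position 1 ('c'): matches sub[1] = 'c'
  Position 2 ('e'): matches sub[2] = 'e'
  Position 3 ('b'): matches sub[3] = 'b'
  Position 4 ('d'): no match needed
  Position 5 ('e'): no match needed
  Position 6 ('e'): no match needed
All 4 characters matched => is a subsequence

1


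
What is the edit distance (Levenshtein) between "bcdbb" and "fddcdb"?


Computing edit distance: "bcdbb" -> "fddcdb"
DP table:
           f    d    d    c    d    b
      0    1    2    3    4    5    6
  b   1    1    2    3    4    5    5
  c   2    2    2    3    3    4    5
  d   3    3    2    2    3    3    4
  b   4    4    3    3    3    4    3
  b   5    5    4    4    4    4    4
Edit distance = dp[5][6] = 4

4


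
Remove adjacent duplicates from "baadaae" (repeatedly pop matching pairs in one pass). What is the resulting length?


Input: baadaae
Stack-based adjacent duplicate removal:
  Read 'b': push. Stack: b
  Read 'a': push. Stack: ba
  Read 'a': matches stack top 'a' => pop. Stack: b
  Read 'd': push. Stack: bd
  Read 'a': push. Stack: bda
  Read 'a': matches stack top 'a' => pop. Stack: bd
  Read 'e': push. Stack: bde
Final stack: "bde" (length 3)

3


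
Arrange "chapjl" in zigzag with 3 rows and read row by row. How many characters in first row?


Zigzag "chapjl" into 3 rows:
Placing characters:
  'c' => row 0
  'h' => row 1
  'a' => row 2
  'p' => row 1
  'j' => row 0
  'l' => row 1
Rows:
  Row 0: "cj"
  Row 1: "hpl"
  Row 2: "a"
First row length: 2

2


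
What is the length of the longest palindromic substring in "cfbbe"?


Input: "cfbbe"
Checking substrings for palindromes:
  [2:4] "bb" (len 2) => palindrome
Longest palindromic substring: "bb" with length 2

2


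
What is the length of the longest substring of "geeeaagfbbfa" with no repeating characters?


Input: "geeeaagfbbfa"
Sliding window (track last position of each char):
  Position 0 ('g'): window [0,0] length 1 -- new best
  Position 1 ('e'): window [0,1] length 2 -- new best
  Position 2 ('e'): repeat (last at 1), move window start to 2
  Position 2 ('e'): window [2,2] length 1
  Position 3 ('e'): repeat (last at 2), move window start to 3
  Position 3 ('e'): window [3,3] length 1
  Position 4 ('a'): window [3,4] length 2
  Position 5 ('a'): repeat (last at 4), move window start to 5
  Position 5 ('a'): window [5,5] length 1
  Position 6 ('g'): window [5,6] length 2
  Position 7 ('f'): window [5,7] length 3 -- new best
  Position 8 ('b'): window [5,8] length 4 -- new best
  Position 9 ('b'): repeat (last at 8), move window start to 9
  Position 9 ('b'): window [9,9] length 1
  Position 10 ('f'): window [9,10] length 2
  Position 11 ('a'): window [9,11] length 3
Longest substring with no repeats: "agfb" with length 4

4


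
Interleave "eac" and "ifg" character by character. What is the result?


Interleaving "eac" and "ifg":
  Position 0: 'e' from first, 'i' from second => "ei"
  Position 1: 'a' from first, 'f' from second => "af"
  Position 2: 'c' from first, 'g' from second => "cg"
Result: eiafcg

eiafcg


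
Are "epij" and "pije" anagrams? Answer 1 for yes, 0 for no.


Strings: "epij", "pije"
Sorted first:  eijp
Sorted second: eijp
Sorted forms match => anagrams

1


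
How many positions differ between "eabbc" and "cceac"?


Comparing "eabbc" and "cceac" position by position:
  Position 0: 'e' vs 'c' => DIFFER
  Position 1: 'a' vs 'c' => DIFFER
  Position 2: 'b' vs 'e' => DIFFER
  Position 3: 'b' vs 'a' => DIFFER
  Position 4: 'c' vs 'c' => same
Positions that differ: 4

4


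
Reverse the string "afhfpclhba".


Input: afhfpclhba
Reading characters right to left:
  Position 9: 'a'
  Position 8: 'b'
  Position 7: 'h'
  Position 6: 'l'
  Position 5: 'c'
  Position 4: 'p'
  Position 3: 'f'
  Position 2: 'h'
  Position 1: 'f'
  Position 0: 'a'
Reversed: abhlcpfhfa

abhlcpfhfa


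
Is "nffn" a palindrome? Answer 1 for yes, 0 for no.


Input: nffn
Reversed: nffn
  Compare pos 0 ('n') with pos 3 ('n'): match
  Compare pos 1 ('f') with pos 2 ('f'): match
Result: palindrome

1


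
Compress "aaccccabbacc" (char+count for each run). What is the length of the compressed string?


Input: aaccccabbacc
Runs:
  'a' x 2 => "a2"
  'c' x 4 => "c4"
  'a' x 1 => "a1"
  'b' x 2 => "b2"
  'a' x 1 => "a1"
  'c' x 2 => "c2"
Compressed: "a2c4a1b2a1c2"
Compressed length: 12

12


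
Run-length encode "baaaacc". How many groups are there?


Input: baaaacc
Scanning for consecutive runs:
  Group 1: 'b' x 1 (positions 0-0)
  Group 2: 'a' x 4 (positions 1-4)
  Group 3: 'c' x 2 (positions 5-6)
Total groups: 3

3


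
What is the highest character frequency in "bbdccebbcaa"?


Input: bbdccebbcaa
Character counts:
  'a': 2
  'b': 4
  'c': 3
  'd': 1
  'e': 1
Maximum frequency: 4

4


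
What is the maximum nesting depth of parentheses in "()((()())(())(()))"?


Input: "()((()())(())(()))"
Tracking depth:
  Position 0 '(': depth becomes 1
  Position 1 ')': depth becomes 0
  Position 2 '(': depth becomes 1
  Position 3 '(': depth becomes 2
  Position 4 '(': depth becomes 3
  Position 5 ')': depth becomes 2
  Position 6 '(': depth becomes 3
  Position 7 ')': depth becomes 2
  Position 8 ')': depth becomes 1
  Position 9 '(': depth becomes 2
  Position 10 '(': depth becomes 3
  Position 11 ')': depth becomes 2
  Position 12 ')': depth becomes 1
  Position 13 '(': depth becomes 2
  Position 14 '(': depth becomes 3
  Position 15 ')': depth becomes 2
  Position 16 ')': depth becomes 1
  Position 17 ')': depth becomes 0
Maximum depth reached: 3

3


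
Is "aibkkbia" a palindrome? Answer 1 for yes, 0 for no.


Input: aibkkbia
Reversed: aibkkbia
  Compare pos 0 ('a') with pos 7 ('a'): match
  Compare pos 1 ('i') with pos 6 ('i'): match
  Compare pos 2 ('b') with pos 5 ('b'): match
  Compare pos 3 ('k') with pos 4 ('k'): match
Result: palindrome

1


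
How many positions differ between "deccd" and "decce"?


Comparing "deccd" and "decce" position by position:
  Position 0: 'd' vs 'd' => same
  Position 1: 'e' vs 'e' => same
  Position 2: 'c' vs 'c' => same
  Position 3: 'c' vs 'c' => same
  Position 4: 'd' vs 'e' => DIFFER
Positions that differ: 1

1


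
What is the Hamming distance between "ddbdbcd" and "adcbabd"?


Comparing "ddbdbcd" and "adcbabd" position by position:
  Position 0: 'd' vs 'a' => differ
  Position 1: 'd' vs 'd' => same
  Position 2: 'b' vs 'c' => differ
  Position 3: 'd' vs 'b' => differ
  Position 4: 'b' vs 'a' => differ
  Position 5: 'c' vs 'b' => differ
  Position 6: 'd' vs 'd' => same
Total differences (Hamming distance): 5

5


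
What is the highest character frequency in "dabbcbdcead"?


Input: dabbcbdcead
Character counts:
  'a': 2
  'b': 3
  'c': 2
  'd': 3
  'e': 1
Maximum frequency: 3

3


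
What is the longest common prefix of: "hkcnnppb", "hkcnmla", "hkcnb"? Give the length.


Words: hkcnnppb, hkcnmla, hkcnb
  Position 0: all 'h' => match
  Position 1: all 'k' => match
  Position 2: all 'c' => match
  Position 3: all 'n' => match
  Position 4: ('n', 'm', 'b') => mismatch, stop
LCP = "hkcn" (length 4)

4


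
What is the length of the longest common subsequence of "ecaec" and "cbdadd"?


LCS of "ecaec" and "cbdadd"
DP table:
           c    b    d    a    d    d
      0    0    0    0    0    0    0
  e   0    0    0    0    0    0    0
  c   0    1    1    1    1    1    1
  a   0    1    1    1    2    2    2
  e   0    1    1    1    2    2    2
  c   0    1    1    1    2    2    2
LCS length = dp[5][6] = 2

2


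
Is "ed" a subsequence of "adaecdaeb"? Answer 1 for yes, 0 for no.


Check if "ed" is a subsequence of "adaecdaeb"
Greedy scan:
  Position 0 ('a'): no match needed
  Position 1 ('d'): no match needed
  Position 2 ('a'): no match needed
  Position 3 ('e'): matches sub[0] = 'e'
  Position 4 ('c'): no match needed
  Position 5 ('d'): matches sub[1] = 'd'
  Position 6 ('a'): no match needed
  Position 7 ('e'): no match needed
  Position 8 ('b'): no match needed
All 2 characters matched => is a subsequence

1


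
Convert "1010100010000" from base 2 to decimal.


Input: "1010100010000" in base 2
Positional expansion:
  Digit '1' (value 1) x 2^12 = 4096
  Digit '0' (value 0) x 2^11 = 0
  Digit '1' (value 1) x 2^10 = 1024
  Digit '0' (value 0) x 2^9 = 0
  Digit '1' (value 1) x 2^8 = 256
  Digit '0' (value 0) x 2^7 = 0
  Digit '0' (value 0) x 2^6 = 0
  Digit '0' (value 0) x 2^5 = 0
  Digit '1' (value 1) x 2^4 = 16
  Digit '0' (value 0) x 2^3 = 0
  Digit '0' (value 0) x 2^2 = 0
  Digit '0' (value 0) x 2^1 = 0
  Digit '0' (value 0) x 2^0 = 0
Sum = 5392

5392


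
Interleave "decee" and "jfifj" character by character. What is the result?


Interleaving "decee" and "jfifj":
  Position 0: 'd' from first, 'j' from second => "dj"
  Position 1: 'e' from first, 'f' from second => "ef"
  Position 2: 'c' from first, 'i' from second => "ci"
  Position 3: 'e' from first, 'f' from second => "ef"
  Position 4: 'e' from first, 'j' from second => "ej"
Result: djefciefej

djefciefej


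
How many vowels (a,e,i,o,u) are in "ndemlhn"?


Input: ndemlhn
Checking each character:
  'n' at position 0: consonant
  'd' at position 1: consonant
  'e' at position 2: vowel (running total: 1)
  'm' at position 3: consonant
  'l' at position 4: consonant
  'h' at position 5: consonant
  'n' at position 6: consonant
Total vowels: 1

1


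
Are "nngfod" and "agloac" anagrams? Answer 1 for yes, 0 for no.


Strings: "nngfod", "agloac"
Sorted first:  dfgnno
Sorted second: aacglo
Differ at position 0: 'd' vs 'a' => not anagrams

0


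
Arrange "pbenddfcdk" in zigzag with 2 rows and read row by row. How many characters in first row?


Zigzag "pbenddfcdk" into 2 rows:
Placing characters:
  'p' => row 0
  'b' => row 1
  'e' => row 0
  'n' => row 1
  'd' => row 0
  'd' => row 1
  'f' => row 0
  'c' => row 1
  'd' => row 0
  'k' => row 1
Rows:
  Row 0: "pedfd"
  Row 1: "bndck"
First row length: 5

5


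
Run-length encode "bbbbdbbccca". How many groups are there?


Input: bbbbdbbccca
Scanning for consecutive runs:
  Group 1: 'b' x 4 (positions 0-3)
  Group 2: 'd' x 1 (positions 4-4)
  Group 3: 'b' x 2 (positions 5-6)
  Group 4: 'c' x 3 (positions 7-9)
  Group 5: 'a' x 1 (positions 10-10)
Total groups: 5

5


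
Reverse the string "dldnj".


Input: dldnj
Reading characters right to left:
  Position 4: 'j'
  Position 3: 'n'
  Position 2: 'd'
  Position 1: 'l'
  Position 0: 'd'
Reversed: jndld

jndld


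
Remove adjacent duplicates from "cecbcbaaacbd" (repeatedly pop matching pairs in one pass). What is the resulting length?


Input: cecbcbaaacbd
Stack-based adjacent duplicate removal:
  Read 'c': push. Stack: c
  Read 'e': push. Stack: ce
  Read 'c': push. Stack: cec
  Read 'b': push. Stack: cecb
  Read 'c': push. Stack: cecbc
  Read 'b': push. Stack: cecbcb
  Read 'a': push. Stack: cecbcba
  Read 'a': matches stack top 'a' => pop. Stack: cecbcb
  Read 'a': push. Stack: cecbcba
  Read 'c': push. Stack: cecbcbac
  Read 'b': push. Stack: cecbcbacb
  Read 'd': push. Stack: cecbcbacbd
Final stack: "cecbcbacbd" (length 10)

10


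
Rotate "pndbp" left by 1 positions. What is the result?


Input: "pndbp", rotate left by 1
First 1 characters: "p"
Remaining characters: "ndbp"
Concatenate remaining + first: "ndbp" + "p" = "ndbpp"

ndbpp


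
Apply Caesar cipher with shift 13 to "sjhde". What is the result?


Caesar cipher: shift "sjhde" by 13
  's' (pos 18) + 13 = pos 5 = 'f'
  'j' (pos 9) + 13 = pos 22 = 'w'
  'h' (pos 7) + 13 = pos 20 = 'u'
  'd' (pos 3) + 13 = pos 16 = 'q'
  'e' (pos 4) + 13 = pos 17 = 'r'
Result: fwuqr

fwuqr


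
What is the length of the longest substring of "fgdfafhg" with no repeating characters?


Input: "fgdfafhg"
Sliding window (track last position of each char):
  Position 0 ('f'): window [0,0] length 1 -- new best
  Position 1 ('g'): window [0,1] length 2 -- new best
  Position 2 ('d'): window [0,2] length 3 -- new best
  Position 3 ('f'): repeat (last at 0), move window start to 1
  Position 3 ('f'): window [1,3] length 3
  Position 4 ('a'): window [1,4] length 4 -- new best
  Position 5 ('f'): repeat (last at 3), move window start to 4
  Position 5 ('f'): window [4,5] length 2
  Position 6 ('h'): window [4,6] length 3
  Position 7 ('g'): window [4,7] length 4
Longest substring with no repeats: "gdfa" with length 4

4


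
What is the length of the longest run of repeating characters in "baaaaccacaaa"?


Input: "baaaaccacaaa"
Scanning for longest run:
  Position 1 ('a'): new char, reset run to 1
  Position 2 ('a'): continues run of 'a', length=2
  Position 3 ('a'): continues run of 'a', length=3
  Position 4 ('a'): continues run of 'a', length=4
  Position 5 ('c'): new char, reset run to 1
  Position 6 ('c'): continues run of 'c', length=2
  Position 7 ('a'): new char, reset run to 1
  Position 8 ('c'): new char, reset run to 1
  Position 9 ('a'): new char, reset run to 1
  Position 10 ('a'): continues run of 'a', length=2
  Position 11 ('a'): continues run of 'a', length=3
Longest run: 'a' with length 4

4


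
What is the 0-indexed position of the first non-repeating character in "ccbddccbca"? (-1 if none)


Input: ccbddccbca
Character frequencies:
  'a': 1
  'b': 2
  'c': 5
  'd': 2
Scanning left to right for freq == 1:
  Position 0 ('c'): freq=5, skip
  Position 1 ('c'): freq=5, skip
  Position 2 ('b'): freq=2, skip
  Position 3 ('d'): freq=2, skip
  Position 4 ('d'): freq=2, skip
  Position 5 ('c'): freq=5, skip
  Position 6 ('c'): freq=5, skip
  Position 7 ('b'): freq=2, skip
  Position 8 ('c'): freq=5, skip
  Position 9 ('a'): unique! => answer = 9

9


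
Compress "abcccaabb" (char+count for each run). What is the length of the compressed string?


Input: abcccaabb
Runs:
  'a' x 1 => "a1"
  'b' x 1 => "b1"
  'c' x 3 => "c3"
  'a' x 2 => "a2"
  'b' x 2 => "b2"
Compressed: "a1b1c3a2b2"
Compressed length: 10

10


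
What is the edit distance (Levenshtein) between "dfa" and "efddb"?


Computing edit distance: "dfa" -> "efddb"
DP table:
           e    f    d    d    b
      0    1    2    3    4    5
  d   1    1    2    2    3    4
  f   2    2    1    2    3    4
  a   3    3    2    2    3    4
Edit distance = dp[3][5] = 4

4


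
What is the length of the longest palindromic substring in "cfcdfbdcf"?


Input: "cfcdfbdcf"
Checking substrings for palindromes:
  [0:3] "cfc" (len 3) => palindrome
Longest palindromic substring: "cfc" with length 3

3


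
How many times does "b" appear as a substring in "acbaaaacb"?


Searching for "b" in "acbaaaacb"
Scanning each position:
  Position 0: "a" => no
  Position 1: "c" => no
  Position 2: "b" => MATCH
  Position 3: "a" => no
  Position 4: "a" => no
  Position 5: "a" => no
  Position 6: "a" => no
  Position 7: "c" => no
  Position 8: "b" => MATCH
Total occurrences: 2

2


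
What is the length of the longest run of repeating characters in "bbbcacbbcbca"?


Input: "bbbcacbbcbca"
Scanning for longest run:
  Position 1 ('b'): continues run of 'b', length=2
  Position 2 ('b'): continues run of 'b', length=3
  Position 3 ('c'): new char, reset run to 1
  Position 4 ('a'): new char, reset run to 1
  Position 5 ('c'): new char, reset run to 1
  Position 6 ('b'): new char, reset run to 1
  Position 7 ('b'): continues run of 'b', length=2
  Position 8 ('c'): new char, reset run to 1
  Position 9 ('b'): new char, reset run to 1
  Position 10 ('c'): new char, reset run to 1
  Position 11 ('a'): new char, reset run to 1
Longest run: 'b' with length 3

3


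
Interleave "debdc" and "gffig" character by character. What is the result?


Interleaving "debdc" and "gffig":
  Position 0: 'd' from first, 'g' from second => "dg"
  Position 1: 'e' from first, 'f' from second => "ef"
  Position 2: 'b' from first, 'f' from second => "bf"
  Position 3: 'd' from first, 'i' from second => "di"
  Position 4: 'c' from first, 'g' from second => "cg"
Result: dgefbfdicg

dgefbfdicg


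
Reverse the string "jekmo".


Input: jekmo
Reading characters right to left:
  Position 4: 'o'
  Position 3: 'm'
  Position 2: 'k'
  Position 1: 'e'
  Position 0: 'j'
Reversed: omkej

omkej


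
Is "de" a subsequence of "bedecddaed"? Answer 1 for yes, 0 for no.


Check if "de" is a subsequence of "bedecddaed"
Greedy scan:
  Position 0 ('b'): no match needed
  Position 1 ('e'): no match needed
  Position 2 ('d'): matches sub[0] = 'd'
  Position 3 ('e'): matches sub[1] = 'e'
  Position 4 ('c'): no match needed
  Position 5 ('d'): no match needed
  Position 6 ('d'): no match needed
  Position 7 ('a'): no match needed
  Position 8 ('e'): no match needed
  Position 9 ('d'): no match needed
All 2 characters matched => is a subsequence

1


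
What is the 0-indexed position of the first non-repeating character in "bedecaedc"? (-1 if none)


Input: bedecaedc
Character frequencies:
  'a': 1
  'b': 1
  'c': 2
  'd': 2
  'e': 3
Scanning left to right for freq == 1:
  Position 0 ('b'): unique! => answer = 0

0


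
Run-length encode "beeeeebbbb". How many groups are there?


Input: beeeeebbbb
Scanning for consecutive runs:
  Group 1: 'b' x 1 (positions 0-0)
  Group 2: 'e' x 5 (positions 1-5)
  Group 3: 'b' x 4 (positions 6-9)
Total groups: 3

3


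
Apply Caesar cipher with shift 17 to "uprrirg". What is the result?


Caesar cipher: shift "uprrirg" by 17
  'u' (pos 20) + 17 = pos 11 = 'l'
  'p' (pos 15) + 17 = pos 6 = 'g'
  'r' (pos 17) + 17 = pos 8 = 'i'
  'r' (pos 17) + 17 = pos 8 = 'i'
  'i' (pos 8) + 17 = pos 25 = 'z'
  'r' (pos 17) + 17 = pos 8 = 'i'
  'g' (pos 6) + 17 = pos 23 = 'x'
Result: lgiizix

lgiizix


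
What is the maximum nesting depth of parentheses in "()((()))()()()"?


Input: "()((()))()()()"
Tracking depth:
  Position 0 '(': depth becomes 1
  Position 1 ')': depth becomes 0
  Position 2 '(': depth becomes 1
  Position 3 '(': depth becomes 2
  Position 4 '(': depth becomes 3
  Position 5 ')': depth becomes 2
  Position 6 ')': depth becomes 1
  Position 7 ')': depth becomes 0
  Position 8 '(': depth becomes 1
  Position 9 ')': depth becomes 0
  Position 10 '(': depth becomes 1
  Position 11 ')': depth becomes 0
  Position 12 '(': depth becomes 1
  Position 13 ')': depth becomes 0
Maximum depth reached: 3

3


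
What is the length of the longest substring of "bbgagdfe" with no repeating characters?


Input: "bbgagdfe"
Sliding window (track last position of each char):
  Position 0 ('b'): window [0,0] length 1 -- new best
  Position 1 ('b'): repeat (last at 0), move window start to 1
  Position 1 ('b'): window [1,1] length 1
  Position 2 ('g'): window [1,2] length 2 -- new best
  Position 3 ('a'): window [1,3] length 3 -- new best
  Position 4 ('g'): repeat (last at 2), move window start to 3
  Position 4 ('g'): window [3,4] length 2
  Position 5 ('d'): window [3,5] length 3
  Position 6 ('f'): window [3,6] length 4 -- new best
  Position 7 ('e'): window [3,7] length 5 -- new best
Longest substring with no repeats: "agdfe" with length 5

5


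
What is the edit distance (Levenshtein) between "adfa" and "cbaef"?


Computing edit distance: "adfa" -> "cbaef"
DP table:
           c    b    a    e    f
      0    1    2    3    4    5
  a   1    1    2    2    3    4
  d   2    2    2    3    3    4
  f   3    3    3    3    4    3
  a   4    4    4    3    4    4
Edit distance = dp[4][5] = 4

4


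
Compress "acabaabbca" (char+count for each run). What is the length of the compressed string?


Input: acabaabbca
Runs:
  'a' x 1 => "a1"
  'c' x 1 => "c1"
  'a' x 1 => "a1"
  'b' x 1 => "b1"
  'a' x 2 => "a2"
  'b' x 2 => "b2"
  'c' x 1 => "c1"
  'a' x 1 => "a1"
Compressed: "a1c1a1b1a2b2c1a1"
Compressed length: 16

16


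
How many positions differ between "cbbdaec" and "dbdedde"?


Comparing "cbbdaec" and "dbdedde" position by position:
  Position 0: 'c' vs 'd' => DIFFER
  Position 1: 'b' vs 'b' => same
  Position 2: 'b' vs 'd' => DIFFER
  Position 3: 'd' vs 'e' => DIFFER
  Position 4: 'a' vs 'd' => DIFFER
  Position 5: 'e' vs 'd' => DIFFER
  Position 6: 'c' vs 'e' => DIFFER
Positions that differ: 6

6


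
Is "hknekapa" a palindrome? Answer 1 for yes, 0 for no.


Input: hknekapa
Reversed: apakenkh
  Compare pos 0 ('h') with pos 7 ('a'): MISMATCH
  Compare pos 1 ('k') with pos 6 ('p'): MISMATCH
  Compare pos 2 ('n') with pos 5 ('a'): MISMATCH
  Compare pos 3 ('e') with pos 4 ('k'): MISMATCH
Result: not a palindrome

0


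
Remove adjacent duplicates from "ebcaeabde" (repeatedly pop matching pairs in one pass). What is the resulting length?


Input: ebcaeabde
Stack-based adjacent duplicate removal:
  Read 'e': push. Stack: e
  Read 'b': push. Stack: eb
  Read 'c': push. Stack: ebc
  Read 'a': push. Stack: ebca
  Read 'e': push. Stack: ebcae
  Read 'a': push. Stack: ebcaea
  Read 'b': push. Stack: ebcaeab
  Read 'd': push. Stack: ebcaeabd
  Read 'e': push. Stack: ebcaeabde
Final stack: "ebcaeabde" (length 9)

9


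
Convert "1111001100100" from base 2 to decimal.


Input: "1111001100100" in base 2
Positional expansion:
  Digit '1' (value 1) x 2^12 = 4096
  Digit '1' (value 1) x 2^11 = 2048
  Digit '1' (value 1) x 2^10 = 1024
  Digit '1' (value 1) x 2^9 = 512
  Digit '0' (value 0) x 2^8 = 0
  Digit '0' (value 0) x 2^7 = 0
  Digit '1' (value 1) x 2^6 = 64
  Digit '1' (value 1) x 2^5 = 32
  Digit '0' (value 0) x 2^4 = 0
  Digit '0' (value 0) x 2^3 = 0
  Digit '1' (value 1) x 2^2 = 4
  Digit '0' (value 0) x 2^1 = 0
  Digit '0' (value 0) x 2^0 = 0
Sum = 7780

7780


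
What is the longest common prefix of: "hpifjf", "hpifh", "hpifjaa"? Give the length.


Words: hpifjf, hpifh, hpifjaa
  Position 0: all 'h' => match
  Position 1: all 'p' => match
  Position 2: all 'i' => match
  Position 3: all 'f' => match
  Position 4: ('j', 'h', 'j') => mismatch, stop
LCP = "hpif" (length 4)

4


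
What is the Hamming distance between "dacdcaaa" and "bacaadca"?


Comparing "dacdcaaa" and "bacaadca" position by position:
  Position 0: 'd' vs 'b' => differ
  Position 1: 'a' vs 'a' => same
  Position 2: 'c' vs 'c' => same
  Position 3: 'd' vs 'a' => differ
  Position 4: 'c' vs 'a' => differ
  Position 5: 'a' vs 'd' => differ
  Position 6: 'a' vs 'c' => differ
  Position 7: 'a' vs 'a' => same
Total differences (Hamming distance): 5

5


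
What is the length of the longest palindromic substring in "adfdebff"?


Input: "adfdebff"
Checking substrings for palindromes:
  [1:4] "dfd" (len 3) => palindrome
  [6:8] "ff" (len 2) => palindrome
Longest palindromic substring: "dfd" with length 3

3


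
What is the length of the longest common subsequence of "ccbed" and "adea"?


LCS of "ccbed" and "adea"
DP table:
           a    d    e    a
      0    0    0    0    0
  c   0    0    0    0    0
  c   0    0    0    0    0
  b   0    0    0    0    0
  e   0    0    0    1    1
  d   0    0    1    1    1
LCS length = dp[5][4] = 1

1


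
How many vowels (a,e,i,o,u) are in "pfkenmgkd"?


Input: pfkenmgkd
Checking each character:
  'p' at position 0: consonant
  'f' at position 1: consonant
  'k' at position 2: consonant
  'e' at position 3: vowel (running total: 1)
  'n' at position 4: consonant
  'm' at position 5: consonant
  'g' at position 6: consonant
  'k' at position 7: consonant
  'd' at position 8: consonant
Total vowels: 1

1


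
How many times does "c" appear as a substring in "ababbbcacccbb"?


Searching for "c" in "ababbbcacccbb"
Scanning each position:
  Position 0: "a" => no
  Position 1: "b" => no
  Position 2: "a" => no
  Position 3: "b" => no
  Position 4: "b" => no
  Position 5: "b" => no
  Position 6: "c" => MATCH
  Position 7: "a" => no
  Position 8: "c" => MATCH
  Position 9: "c" => MATCH
  Position 10: "c" => MATCH
  Position 11: "b" => no
  Position 12: "b" => no
Total occurrences: 4

4


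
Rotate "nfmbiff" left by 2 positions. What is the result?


Input: "nfmbiff", rotate left by 2
First 2 characters: "nf"
Remaining characters: "mbiff"
Concatenate remaining + first: "mbiff" + "nf" = "mbiffnf"

mbiffnf


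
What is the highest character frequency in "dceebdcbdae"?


Input: dceebdcbdae
Character counts:
  'a': 1
  'b': 2
  'c': 2
  'd': 3
  'e': 3
Maximum frequency: 3

3


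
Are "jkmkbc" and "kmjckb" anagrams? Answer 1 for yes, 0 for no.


Strings: "jkmkbc", "kmjckb"
Sorted first:  bcjkkm
Sorted second: bcjkkm
Sorted forms match => anagrams

1


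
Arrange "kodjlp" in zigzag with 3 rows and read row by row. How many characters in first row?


Zigzag "kodjlp" into 3 rows:
Placing characters:
  'k' => row 0
  'o' => row 1
  'd' => row 2
  'j' => row 1
  'l' => row 0
  'p' => row 1
Rows:
  Row 0: "kl"
  Row 1: "ojp"
  Row 2: "d"
First row length: 2

2


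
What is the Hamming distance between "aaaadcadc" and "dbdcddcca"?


Comparing "aaaadcadc" and "dbdcddcca" position by position:
  Position 0: 'a' vs 'd' => differ
  Position 1: 'a' vs 'b' => differ
  Position 2: 'a' vs 'd' => differ
  Position 3: 'a' vs 'c' => differ
  Position 4: 'd' vs 'd' => same
  Position 5: 'c' vs 'd' => differ
  Position 6: 'a' vs 'c' => differ
  Position 7: 'd' vs 'c' => differ
  Position 8: 'c' vs 'a' => differ
Total differences (Hamming distance): 8

8


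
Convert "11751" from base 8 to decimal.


Input: "11751" in base 8
Positional expansion:
  Digit '1' (value 1) x 8^4 = 4096
  Digit '1' (value 1) x 8^3 = 512
  Digit '7' (value 7) x 8^2 = 448
  Digit '5' (value 5) x 8^1 = 40
  Digit '1' (value 1) x 8^0 = 1
Sum = 5097

5097


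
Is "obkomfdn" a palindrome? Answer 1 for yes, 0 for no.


Input: obkomfdn
Reversed: ndfmokbo
  Compare pos 0 ('o') with pos 7 ('n'): MISMATCH
  Compare pos 1 ('b') with pos 6 ('d'): MISMATCH
  Compare pos 2 ('k') with pos 5 ('f'): MISMATCH
  Compare pos 3 ('o') with pos 4 ('m'): MISMATCH
Result: not a palindrome

0


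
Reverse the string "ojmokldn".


Input: ojmokldn
Reading characters right to left:
  Position 7: 'n'
  Position 6: 'd'
  Position 5: 'l'
  Position 4: 'k'
  Position 3: 'o'
  Position 2: 'm'
  Position 1: 'j'
  Position 0: 'o'
Reversed: ndlkomjo

ndlkomjo


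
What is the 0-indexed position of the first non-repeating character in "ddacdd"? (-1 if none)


Input: ddacdd
Character frequencies:
  'a': 1
  'c': 1
  'd': 4
Scanning left to right for freq == 1:
  Position 0 ('d'): freq=4, skip
  Position 1 ('d'): freq=4, skip
  Position 2 ('a'): unique! => answer = 2

2


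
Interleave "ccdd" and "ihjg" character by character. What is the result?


Interleaving "ccdd" and "ihjg":
  Position 0: 'c' from first, 'i' from second => "ci"
  Position 1: 'c' from first, 'h' from second => "ch"
  Position 2: 'd' from first, 'j' from second => "dj"
  Position 3: 'd' from first, 'g' from second => "dg"
Result: cichdjdg

cichdjdg


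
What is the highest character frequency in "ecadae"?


Input: ecadae
Character counts:
  'a': 2
  'c': 1
  'd': 1
  'e': 2
Maximum frequency: 2

2


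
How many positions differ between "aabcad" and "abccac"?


Comparing "aabcad" and "abccac" position by position:
  Position 0: 'a' vs 'a' => same
  Position 1: 'a' vs 'b' => DIFFER
  Position 2: 'b' vs 'c' => DIFFER
  Position 3: 'c' vs 'c' => same
  Position 4: 'a' vs 'a' => same
  Position 5: 'd' vs 'c' => DIFFER
Positions that differ: 3

3


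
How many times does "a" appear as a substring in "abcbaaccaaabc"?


Searching for "a" in "abcbaaccaaabc"
Scanning each position:
  Position 0: "a" => MATCH
  Position 1: "b" => no
  Position 2: "c" => no
  Position 3: "b" => no
  Position 4: "a" => MATCH
  Position 5: "a" => MATCH
  Position 6: "c" => no
  Position 7: "c" => no
  Position 8: "a" => MATCH
  Position 9: "a" => MATCH
  Position 10: "a" => MATCH
  Position 11: "b" => no
  Position 12: "c" => no
Total occurrences: 6

6


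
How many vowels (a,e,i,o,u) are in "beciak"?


Input: beciak
Checking each character:
  'b' at position 0: consonant
  'e' at position 1: vowel (running total: 1)
  'c' at position 2: consonant
  'i' at position 3: vowel (running total: 2)
  'a' at position 4: vowel (running total: 3)
  'k' at position 5: consonant
Total vowels: 3

3


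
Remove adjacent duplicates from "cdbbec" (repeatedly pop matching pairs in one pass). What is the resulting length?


Input: cdbbec
Stack-based adjacent duplicate removal:
  Read 'c': push. Stack: c
  Read 'd': push. Stack: cd
  Read 'b': push. Stack: cdb
  Read 'b': matches stack top 'b' => pop. Stack: cd
  Read 'e': push. Stack: cde
  Read 'c': push. Stack: cdec
Final stack: "cdec" (length 4)

4


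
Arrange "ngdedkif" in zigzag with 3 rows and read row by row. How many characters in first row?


Zigzag "ngdedkif" into 3 rows:
Placing characters:
  'n' => row 0
  'g' => row 1
  'd' => row 2
  'e' => row 1
  'd' => row 0
  'k' => row 1
  'i' => row 2
  'f' => row 1
Rows:
  Row 0: "nd"
  Row 1: "gekf"
  Row 2: "di"
First row length: 2

2


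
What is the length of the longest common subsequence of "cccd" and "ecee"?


LCS of "cccd" and "ecee"
DP table:
           e    c    e    e
      0    0    0    0    0
  c   0    0    1    1    1
  c   0    0    1    1    1
  c   0    0    1    1    1
  d   0    0    1    1    1
LCS length = dp[4][4] = 1

1


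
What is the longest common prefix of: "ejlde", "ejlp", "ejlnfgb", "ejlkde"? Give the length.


Words: ejlde, ejlp, ejlnfgb, ejlkde
  Position 0: all 'e' => match
  Position 1: all 'j' => match
  Position 2: all 'l' => match
  Position 3: ('d', 'p', 'n', 'k') => mismatch, stop
LCP = "ejl" (length 3)

3


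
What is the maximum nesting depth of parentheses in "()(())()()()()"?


Input: "()(())()()()()"
Tracking depth:
  Position 0 '(': depth becomes 1
  Position 1 ')': depth becomes 0
  Position 2 '(': depth becomes 1
  Position 3 '(': depth becomes 2
  Position 4 ')': depth becomes 1
  Position 5 ')': depth becomes 0
  Position 6 '(': depth becomes 1
  Position 7 ')': depth becomes 0
  Position 8 '(': depth becomes 1
  Position 9 ')': depth becomes 0
  Position 10 '(': depth becomes 1
  Position 11 ')': depth becomes 0
  Position 12 '(': depth becomes 1
  Position 13 ')': depth becomes 0
Maximum depth reached: 2

2


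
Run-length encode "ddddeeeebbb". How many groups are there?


Input: ddddeeeebbb
Scanning for consecutive runs:
  Group 1: 'd' x 4 (positions 0-3)
  Group 2: 'e' x 4 (positions 4-7)
  Group 3: 'b' x 3 (positions 8-10)
Total groups: 3

3


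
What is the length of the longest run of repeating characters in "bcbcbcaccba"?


Input: "bcbcbcaccba"
Scanning for longest run:
  Position 1 ('c'): new char, reset run to 1
  Position 2 ('b'): new char, reset run to 1
  Position 3 ('c'): new char, reset run to 1
  Position 4 ('b'): new char, reset run to 1
  Position 5 ('c'): new char, reset run to 1
  Position 6 ('a'): new char, reset run to 1
  Position 7 ('c'): new char, reset run to 1
  Position 8 ('c'): continues run of 'c', length=2
  Position 9 ('b'): new char, reset run to 1
  Position 10 ('a'): new char, reset run to 1
Longest run: 'c' with length 2

2


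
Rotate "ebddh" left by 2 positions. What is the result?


Input: "ebddh", rotate left by 2
First 2 characters: "eb"
Remaining characters: "ddh"
Concatenate remaining + first: "ddh" + "eb" = "ddheb"

ddheb


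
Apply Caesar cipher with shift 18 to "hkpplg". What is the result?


Caesar cipher: shift "hkpplg" by 18
  'h' (pos 7) + 18 = pos 25 = 'z'
  'k' (pos 10) + 18 = pos 2 = 'c'
  'p' (pos 15) + 18 = pos 7 = 'h'
  'p' (pos 15) + 18 = pos 7 = 'h'
  'l' (pos 11) + 18 = pos 3 = 'd'
  'g' (pos 6) + 18 = pos 24 = 'y'
Result: zchhdy

zchhdy


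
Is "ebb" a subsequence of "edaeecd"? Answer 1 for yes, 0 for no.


Check if "ebb" is a subsequence of "edaeecd"
Greedy scan:
  Position 0 ('e'): matches sub[0] = 'e'
  Position 1 ('d'): no match needed
  Position 2 ('a'): no match needed
  Position 3 ('e'): no match needed
  Position 4 ('e'): no match needed
  Position 5 ('c'): no match needed
  Position 6 ('d'): no match needed
Only matched 1/3 characters => not a subsequence

0


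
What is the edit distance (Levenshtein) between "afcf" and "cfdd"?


Computing edit distance: "afcf" -> "cfdd"
DP table:
           c    f    d    d
      0    1    2    3    4
  a   1    1    2    3    4
  f   2    2    1    2    3
  c   3    2    2    2    3
  f   4    3    2    3    3
Edit distance = dp[4][4] = 3

3


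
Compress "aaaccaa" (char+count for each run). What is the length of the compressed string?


Input: aaaccaa
Runs:
  'a' x 3 => "a3"
  'c' x 2 => "c2"
  'a' x 2 => "a2"
Compressed: "a3c2a2"
Compressed length: 6

6


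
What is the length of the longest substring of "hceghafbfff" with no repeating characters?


Input: "hceghafbfff"
Sliding window (track last position of each char):
  Position 0 ('h'): window [0,0] length 1 -- new best
  Position 1 ('c'): window [0,1] length 2 -- new best
  Position 2 ('e'): window [0,2] length 3 -- new best
  Position 3 ('g'): window [0,3] length 4 -- new best
  Position 4 ('h'): repeat (last at 0), move window start to 1
  Position 4 ('h'): window [1,4] length 4
  Position 5 ('a'): window [1,5] length 5 -- new best
  Position 6 ('f'): window [1,6] length 6 -- new best
  Position 7 ('b'): window [1,7] length 7 -- new best
  Position 8 ('f'): repeat (last at 6), move window start to 7
  Position 8 ('f'): window [7,8] length 2
  Position 9 ('f'): repeat (last at 8), move window start to 9
  Position 9 ('f'): window [9,9] length 1
  Position 10 ('f'): repeat (last at 9), move window start to 10
  Position 10 ('f'): window [10,10] length 1
Longest substring with no repeats: "ceghafb" with length 7

7


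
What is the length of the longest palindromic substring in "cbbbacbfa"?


Input: "cbbbacbfa"
Checking substrings for palindromes:
  [1:4] "bbb" (len 3) => palindrome
  [1:3] "bb" (len 2) => palindrome
  [2:4] "bb" (len 2) => palindrome
Longest palindromic substring: "bbb" with length 3

3


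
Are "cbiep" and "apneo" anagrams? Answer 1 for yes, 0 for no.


Strings: "cbiep", "apneo"
Sorted first:  bceip
Sorted second: aenop
Differ at position 0: 'b' vs 'a' => not anagrams

0


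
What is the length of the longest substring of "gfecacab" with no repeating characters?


Input: "gfecacab"
Sliding window (track last position of each char):
  Position 0 ('g'): window [0,0] length 1 -- new best
  Position 1 ('f'): window [0,1] length 2 -- new best
  Position 2 ('e'): window [0,2] length 3 -- new best
  Position 3 ('c'): window [0,3] length 4 -- new best
  Position 4 ('a'): window [0,4] length 5 -- new best
  Position 5 ('c'): repeat (last at 3), move window start to 4
  Position 5 ('c'): window [4,5] length 2
  Position 6 ('a'): repeat (last at 4), move window start to 5
  Position 6 ('a'): window [5,6] length 2
  Position 7 ('b'): window [5,7] length 3
Longest substring with no repeats: "gfeca" with length 5

5


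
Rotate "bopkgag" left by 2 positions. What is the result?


Input: "bopkgag", rotate left by 2
First 2 characters: "bo"
Remaining characters: "pkgag"
Concatenate remaining + first: "pkgag" + "bo" = "pkgagbo"

pkgagbo


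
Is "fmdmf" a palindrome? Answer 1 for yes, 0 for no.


Input: fmdmf
Reversed: fmdmf
  Compare pos 0 ('f') with pos 4 ('f'): match
  Compare pos 1 ('m') with pos 3 ('m'): match
Result: palindrome

1


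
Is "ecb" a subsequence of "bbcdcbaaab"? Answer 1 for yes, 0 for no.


Check if "ecb" is a subsequence of "bbcdcbaaab"
Greedy scan:
  Position 0 ('b'): no match needed
  Position 1 ('b'): no match needed
  Position 2 ('c'): no match needed
  Position 3 ('d'): no match needed
  Position 4 ('c'): no match needed
  Position 5 ('b'): no match needed
  Position 6 ('a'): no match needed
  Position 7 ('a'): no match needed
  Position 8 ('a'): no match needed
  Position 9 ('b'): no match needed
Only matched 0/3 characters => not a subsequence

0


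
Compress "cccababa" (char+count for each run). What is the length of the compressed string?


Input: cccababa
Runs:
  'c' x 3 => "c3"
  'a' x 1 => "a1"
  'b' x 1 => "b1"
  'a' x 1 => "a1"
  'b' x 1 => "b1"
  'a' x 1 => "a1"
Compressed: "c3a1b1a1b1a1"
Compressed length: 12

12


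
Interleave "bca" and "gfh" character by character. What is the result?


Interleaving "bca" and "gfh":
  Position 0: 'b' from first, 'g' from second => "bg"
  Position 1: 'c' from first, 'f' from second => "cf"
  Position 2: 'a' from first, 'h' from second => "ah"
Result: bgcfah

bgcfah


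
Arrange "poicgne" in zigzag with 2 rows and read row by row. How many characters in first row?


Zigzag "poicgne" into 2 rows:
Placing characters:
  'p' => row 0
  'o' => row 1
  'i' => row 0
  'c' => row 1
  'g' => row 0
  'n' => row 1
  'e' => row 0
Rows:
  Row 0: "pige"
  Row 1: "ocn"
First row length: 4

4


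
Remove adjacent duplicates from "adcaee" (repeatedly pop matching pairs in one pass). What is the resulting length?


Input: adcaee
Stack-based adjacent duplicate removal:
  Read 'a': push. Stack: a
  Read 'd': push. Stack: ad
  Read 'c': push. Stack: adc
  Read 'a': push. Stack: adca
  Read 'e': push. Stack: adcae
  Read 'e': matches stack top 'e' => pop. Stack: adca
Final stack: "adca" (length 4)

4


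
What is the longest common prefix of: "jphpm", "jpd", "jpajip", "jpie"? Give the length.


Words: jphpm, jpd, jpajip, jpie
  Position 0: all 'j' => match
  Position 1: all 'p' => match
  Position 2: ('h', 'd', 'a', 'i') => mismatch, stop
LCP = "jp" (length 2)

2


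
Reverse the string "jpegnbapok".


Input: jpegnbapok
Reading characters right to left:
  Position 9: 'k'
  Position 8: 'o'
  Position 7: 'p'
  Position 6: 'a'
  Position 5: 'b'
  Position 4: 'n'
  Position 3: 'g'
  Position 2: 'e'
  Position 1: 'p'
  Position 0: 'j'
Reversed: kopabngepj

kopabngepj
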